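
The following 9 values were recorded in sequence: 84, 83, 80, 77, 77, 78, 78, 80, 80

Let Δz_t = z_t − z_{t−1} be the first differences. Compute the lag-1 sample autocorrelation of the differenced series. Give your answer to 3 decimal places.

First differences Δz: -1, -3, -3, 0, 1, 0, 2, 0
Mean of differences = -0.5000
Numerator Σ(Δz_t−Δz̄)(Δz_{t+1}−Δz̄) = 10.2500
Denominator Σ(Δz_t−Δz̄)² = 22.0000
r_1(Δz) = 10.2500 / 22.0000 = 0.466

0.466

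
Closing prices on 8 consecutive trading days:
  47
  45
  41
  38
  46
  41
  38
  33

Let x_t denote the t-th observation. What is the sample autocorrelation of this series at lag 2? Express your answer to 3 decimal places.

-0.172

Mean x̄ = (47 + 45 + 41 + 38 + 46 + 41 + 38 + 33)/8 = 41.1250
Deviations from mean: 5.8750, 3.8750, -0.1250, -3.1250, 4.8750, -0.1250, -3.1250, -8.1250
Σ(x_t−x̄)(x_{t+2}−x̄) = (-0.7344) + (-12.1094) + (-0.6094) + (0.3906) + (-15.2344) + (1.0156) = -27.2813
Denominator Σ(x_t−x̄)² = 158.8750
r_2 = -27.2813 / 158.8750 = -0.172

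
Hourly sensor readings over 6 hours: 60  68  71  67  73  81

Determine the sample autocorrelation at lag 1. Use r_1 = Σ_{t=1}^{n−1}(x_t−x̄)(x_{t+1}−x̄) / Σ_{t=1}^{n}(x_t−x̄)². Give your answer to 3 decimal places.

Mean x̄ = (60 + 68 + 71 + 67 + 73 + 81)/6 = 70.0000
Deviations from mean: -10.0000, -2.0000, 1.0000, -3.0000, 3.0000, 11.0000
Σ(x_t−x̄)(x_{t+1}−x̄) = (20.0000) + (-2.0000) + (-3.0000) + (-9.0000) + (33.0000) = 39.0000
Denominator Σ(x_t−x̄)² = 244.0000
r_1 = 39.0000 / 244.0000 = 0.160

0.160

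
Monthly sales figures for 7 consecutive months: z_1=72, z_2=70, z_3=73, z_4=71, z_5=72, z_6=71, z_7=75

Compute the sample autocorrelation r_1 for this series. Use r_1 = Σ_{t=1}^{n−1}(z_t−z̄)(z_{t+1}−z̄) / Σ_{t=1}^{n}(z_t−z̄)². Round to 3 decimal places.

-0.375

Mean z̄ = (72 + 70 + 73 + 71 + 72 + 71 + 75)/7 = 72.0000
Deviations from mean: 0.0000, -2.0000, 1.0000, -1.0000, 0.0000, -1.0000, 3.0000
Numerator Σ_{t=1}^{6}(z_t−z̄)(z_{t+1}−z̄) = -6.0000
Denominator Σ(z_t−z̄)² = 16.0000
r_1 = -6.0000 / 16.0000 = -0.375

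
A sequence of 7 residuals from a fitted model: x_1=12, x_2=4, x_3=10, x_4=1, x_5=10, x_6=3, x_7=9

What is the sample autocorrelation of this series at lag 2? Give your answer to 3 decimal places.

Mean x̄ = (12 + 4 + 10 + 1 + 10 + 3 + 9)/7 = 7.0000
Deviations from mean: 5.0000, -3.0000, 3.0000, -6.0000, 3.0000, -4.0000, 2.0000
Σ(x_t−x̄)(x_{t+2}−x̄) = (15.0000) + (18.0000) + (9.0000) + (24.0000) + (6.0000) = 72.0000
Denominator Σ(x_t−x̄)² = 108.0000
r_2 = 72.0000 / 108.0000 = 0.667

0.667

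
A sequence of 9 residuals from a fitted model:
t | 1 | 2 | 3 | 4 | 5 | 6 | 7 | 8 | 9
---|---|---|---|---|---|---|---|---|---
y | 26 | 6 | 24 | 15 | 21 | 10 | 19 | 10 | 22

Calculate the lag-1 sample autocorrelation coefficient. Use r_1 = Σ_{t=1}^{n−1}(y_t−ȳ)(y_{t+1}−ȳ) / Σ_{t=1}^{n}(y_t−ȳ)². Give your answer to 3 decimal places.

Mean ȳ = (26 + 6 + 24 + 15 + 21 + 10 + 19 + 10 + 22)/9 = 17.0000
Numerator Σ_{t=1}^{8}(y_t−ȳ)(y_{t+1}−ȳ) = -289.0000
Denominator Σ(y_t−ȳ)² = 398.0000
r_1 = -289.0000 / 398.0000 = -0.726

-0.726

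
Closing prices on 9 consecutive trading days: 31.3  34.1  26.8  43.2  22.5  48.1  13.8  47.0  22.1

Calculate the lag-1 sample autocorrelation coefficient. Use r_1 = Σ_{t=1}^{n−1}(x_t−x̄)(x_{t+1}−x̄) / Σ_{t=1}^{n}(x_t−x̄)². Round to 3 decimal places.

-0.901

Mean x̄ = (31.3 + 34.1 + 26.8 + 43.2 + 22.5 + 48.1 + 13.8 + 47.0 + 22.1)/9 = 32.1000
Numerator Σ_{t=1}^{8}(x_t−x̄)(x_{t+1}−x̄) = -1045.6600
Denominator Σ(x_t−x̄)² = 1161.0000
r_1 = -1045.6600 / 1161.0000 = -0.901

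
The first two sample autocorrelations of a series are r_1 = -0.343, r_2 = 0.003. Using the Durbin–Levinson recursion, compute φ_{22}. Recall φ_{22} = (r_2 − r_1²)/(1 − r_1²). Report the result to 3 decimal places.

-0.130

φ_{22} = (r_2 − r_1²) / (1 − r_1²)
r_1² = (-0.343)² = 0.117649
Numerator = 0.003 − 0.1176 = -0.1146; denominator = 1 − 0.1176 = 0.8824
φ_{22} = -0.1146 / 0.8824 = -0.130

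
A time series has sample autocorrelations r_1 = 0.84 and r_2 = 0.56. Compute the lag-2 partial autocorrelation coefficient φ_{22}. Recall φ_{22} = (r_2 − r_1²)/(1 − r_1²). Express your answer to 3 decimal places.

-0.495

φ_{22} = (r_2 − r_1²) / (1 − r_1²)
r_1² = (0.84)² = 0.7056
Numerator = 0.56 − 0.7056 = -0.1456; denominator = 1 − 0.7056 = 0.2944
φ_{22} = -0.1456 / 0.2944 = -0.495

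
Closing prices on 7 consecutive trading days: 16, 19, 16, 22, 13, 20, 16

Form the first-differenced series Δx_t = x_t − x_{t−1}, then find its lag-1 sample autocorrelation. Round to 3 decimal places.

First differences Δx: 3, -3, 6, -9, 7, -4
Mean of differences = 0.0000
Numerator Σ(Δx_t−Δx̄)(Δx_{t+1}−Δx̄) = -172.0000
Denominator Σ(Δx_t−Δx̄)² = 200.0000
r_1(Δx) = -172.0000 / 200.0000 = -0.860

-0.860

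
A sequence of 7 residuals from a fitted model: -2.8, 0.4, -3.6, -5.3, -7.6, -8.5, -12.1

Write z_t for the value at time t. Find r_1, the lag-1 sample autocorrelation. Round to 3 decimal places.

0.522

Mean z̄ = (-2.8 + 0.4 − 3.6 − 5.3 − 7.6 − 8.5 − 12.1)/7 = -5.6429
Σ(z_t−z̄)(z_{t+1}−z̄) = (17.1790) + (12.3447) + (0.7004) + (-0.6710) + (5.5918) + (18.4490) = 53.5939
Denominator Σ(z_t−z̄)² = 102.5771
r_1 = 53.5939 / 102.5771 = 0.522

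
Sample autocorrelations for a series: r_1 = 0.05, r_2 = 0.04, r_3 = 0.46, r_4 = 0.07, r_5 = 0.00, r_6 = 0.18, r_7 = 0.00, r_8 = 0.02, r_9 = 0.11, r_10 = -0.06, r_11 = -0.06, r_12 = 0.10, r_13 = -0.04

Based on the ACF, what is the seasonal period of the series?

3

The largest autocorrelation is r_3 = 0.46, with a weaker echo at lag 6 (0.18); the remaining lags stay at or below 0.11.
The dominant spike at lag 3 indicates a seasonal period of 3.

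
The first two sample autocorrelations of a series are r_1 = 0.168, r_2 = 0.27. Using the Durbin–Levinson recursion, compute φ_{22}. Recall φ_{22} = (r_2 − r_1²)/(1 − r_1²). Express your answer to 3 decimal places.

φ_{22} = (r_2 − r_1²) / (1 − r_1²)
r_1² = (0.168)² = 0.028224
Numerator = 0.27 − 0.0282 = 0.2418; denominator = 1 − 0.0282 = 0.9718
φ_{22} = 0.2418 / 0.9718 = 0.249

0.249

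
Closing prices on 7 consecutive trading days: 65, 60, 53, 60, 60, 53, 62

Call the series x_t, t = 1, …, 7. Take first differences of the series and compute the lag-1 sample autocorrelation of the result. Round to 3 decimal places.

First differences Δx: -5, -7, 7, 0, -7, 9
Mean of differences = -0.5000
Numerator Σ(Δx_t−Δx̄)(Δx_{t+1}−Δx̄) = -80.7500
Denominator Σ(Δx_t−Δx̄)² = 251.5000
r_1(Δx) = -80.7500 / 251.5000 = -0.321

-0.321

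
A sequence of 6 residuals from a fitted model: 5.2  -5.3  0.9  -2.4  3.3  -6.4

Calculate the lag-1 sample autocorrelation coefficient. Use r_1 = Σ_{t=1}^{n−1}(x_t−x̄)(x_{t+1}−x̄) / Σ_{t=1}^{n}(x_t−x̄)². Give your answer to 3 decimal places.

Mean x̄ = (5.2 − 5.3 + 0.9 − 2.4 + 3.3 − 6.4)/6 = -0.7833
Deviations from mean: 5.9833, -4.5167, 1.6833, -1.6167, 4.0833, -5.6167
Σ(x_t−x̄)(x_{t+1}−x̄) = (-27.0247) + (-7.6031) + (-2.7214) + (-6.6014) + (-22.9347) = -66.8853
Denominator Σ(x_t−x̄)² = 109.8683
r_1 = -66.8853 / 109.8683 = -0.609

-0.609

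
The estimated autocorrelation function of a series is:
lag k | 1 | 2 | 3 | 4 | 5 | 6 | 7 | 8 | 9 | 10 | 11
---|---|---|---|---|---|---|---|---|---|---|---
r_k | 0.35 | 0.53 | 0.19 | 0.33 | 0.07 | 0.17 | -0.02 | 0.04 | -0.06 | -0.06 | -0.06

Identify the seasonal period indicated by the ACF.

2

The largest autocorrelation is r_2 = 0.53; the remaining lags stay at or below 0.35.
The dominant spike at lag 2 indicates a seasonal period of 2.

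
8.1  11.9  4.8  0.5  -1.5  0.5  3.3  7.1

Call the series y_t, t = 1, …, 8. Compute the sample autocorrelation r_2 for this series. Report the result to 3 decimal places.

Mean ȳ = (8.1 + 11.9 + 4.8 + 0.5 − 1.5 + 0.5 + 3.3 + 7.1)/8 = 4.3375
Numerator Σ_{t=1}^{6}(y_t−ȳ)(y_{t+2}−ȳ) = -19.7991
Denominator Σ(y_t−ȳ)² = 143.7988
r_2 = -19.7991 / 143.7988 = -0.138

-0.138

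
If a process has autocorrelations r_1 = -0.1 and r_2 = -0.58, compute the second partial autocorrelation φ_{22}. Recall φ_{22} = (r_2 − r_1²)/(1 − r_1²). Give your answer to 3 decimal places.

-0.596

φ_{22} = (r_2 − r_1²) / (1 − r_1²)
r_1² = (-0.1)² = 0.01
Numerator = -0.58 − 0.0100 = -0.5900; denominator = 1 − 0.0100 = 0.9900
φ_{22} = -0.5900 / 0.9900 = -0.596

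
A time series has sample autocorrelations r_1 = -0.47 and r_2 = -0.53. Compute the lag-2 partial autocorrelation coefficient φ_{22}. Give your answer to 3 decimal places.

φ_{22} = (r_2 − r_1²) / (1 − r_1²)
r_1² = (-0.47)² = 0.2209
Numerator = -0.53 − 0.2209 = -0.7509; denominator = 1 − 0.2209 = 0.7791
φ_{22} = -0.7509 / 0.7791 = -0.964

-0.964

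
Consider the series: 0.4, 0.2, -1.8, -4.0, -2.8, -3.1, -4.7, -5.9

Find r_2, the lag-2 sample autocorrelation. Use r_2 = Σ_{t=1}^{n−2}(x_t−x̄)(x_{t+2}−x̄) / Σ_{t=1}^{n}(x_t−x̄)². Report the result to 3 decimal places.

0.026

Mean x̄ = (0.4 + 0.2 − 1.8 − 4.0 − 2.8 − 3.1 − 4.7 − 5.9)/8 = -2.7125
Σ(x_t−x̄)(x_{t+2}−x̄) = (2.8402) + (-3.7498) + (-0.0798) + (0.4989) + (0.1739) + (1.2352) = 0.9184
Denominator Σ(x_t−x̄)² = 34.9288
r_2 = 0.9184 / 34.9288 = 0.026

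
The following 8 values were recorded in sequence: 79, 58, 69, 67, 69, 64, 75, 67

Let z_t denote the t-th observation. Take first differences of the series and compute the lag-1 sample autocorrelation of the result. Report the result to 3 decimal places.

First differences Δz: -21, 11, -2, 2, -5, 11, -8
Mean of differences = -1.7143
Numerator Σ(Δz_t−Δz̄)(Δz_{t+1}−Δz̄) = -383.7959
Denominator Σ(Δz_t−Δz̄)² = 759.4286
r_1(Δz) = -383.7959 / 759.4286 = -0.505

-0.505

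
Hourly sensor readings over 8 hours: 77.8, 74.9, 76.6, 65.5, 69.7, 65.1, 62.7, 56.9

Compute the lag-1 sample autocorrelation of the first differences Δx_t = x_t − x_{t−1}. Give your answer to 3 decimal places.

-0.733

First differences Δx: -2.9, 1.7, -11.1, 4.2, -4.6, -2.4, -5.8
Mean of differences = -2.9857
Numerator Σ(Δx_t−Δx̄)(Δx_{t+1}−Δx̄) = -110.1202
Denominator Σ(Δx_t−Δx̄)² = 150.3086
r_1(Δx) = -110.1202 / 150.3086 = -0.733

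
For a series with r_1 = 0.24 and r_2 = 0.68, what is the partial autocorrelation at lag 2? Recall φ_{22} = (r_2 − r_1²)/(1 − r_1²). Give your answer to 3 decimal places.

φ_{22} = (r_2 − r_1²) / (1 − r_1²)
r_1² = (0.24)² = 0.0576
Numerator = 0.68 − 0.0576 = 0.6224; denominator = 1 − 0.0576 = 0.9424
φ_{22} = 0.6224 / 0.9424 = 0.660

0.660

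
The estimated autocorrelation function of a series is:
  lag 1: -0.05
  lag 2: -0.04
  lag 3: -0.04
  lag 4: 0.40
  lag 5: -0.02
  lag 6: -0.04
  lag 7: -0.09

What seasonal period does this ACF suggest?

4

The largest autocorrelation is r_4 = 0.40; the remaining lags stay at or below -0.02.
The dominant spike at lag 4 indicates a seasonal period of 4.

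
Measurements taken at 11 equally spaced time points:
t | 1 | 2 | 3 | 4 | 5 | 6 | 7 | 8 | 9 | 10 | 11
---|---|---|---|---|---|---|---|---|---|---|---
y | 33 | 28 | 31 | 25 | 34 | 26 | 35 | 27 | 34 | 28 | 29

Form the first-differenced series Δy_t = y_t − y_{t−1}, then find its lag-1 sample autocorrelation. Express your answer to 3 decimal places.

First differences Δy: -5, 3, -6, 9, -8, 9, -8, 7, -6, 1
Mean of differences = -0.4000
Numerator Σ(Δy_t−Δȳ)(Δy_{t+1}−Δȳ) = -407.1600
Denominator Σ(Δy_t−Δȳ)² = 444.4000
r_1(Δy) = -407.1600 / 444.4000 = -0.916

-0.916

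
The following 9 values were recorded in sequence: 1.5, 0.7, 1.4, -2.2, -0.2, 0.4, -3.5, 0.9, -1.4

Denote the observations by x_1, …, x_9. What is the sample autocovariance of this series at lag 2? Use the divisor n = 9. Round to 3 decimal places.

Mean x̄ = (1.5 + 0.7 + 1.4 − 2.2 − 0.2 + 0.4 − 3.5 + 0.9 − 1.4)/9 = -0.2667
Σ_{t=1}^{7}(x_t−x̄)(x_{t+2}−x̄) = 4.1244
γ_2 = 4.1244 / 9 = 0.458

0.458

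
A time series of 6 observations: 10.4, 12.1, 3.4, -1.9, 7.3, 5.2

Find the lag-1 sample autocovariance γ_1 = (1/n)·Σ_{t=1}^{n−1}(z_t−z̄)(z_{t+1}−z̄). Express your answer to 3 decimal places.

Mean z̄ = (10.4 + 12.1 + 3.4 − 1.9 + 7.3 + 5.2)/6 = 6.0833
Deviations: 4.3167, 6.0167, -2.6833, -7.9833, 1.2167, -0.8833
Σ_{t=1}^{5}(z_t−z̄)(z_{t+1}−z̄) = 20.4614
γ_1 = 20.4614 / 6 = 3.410

3.410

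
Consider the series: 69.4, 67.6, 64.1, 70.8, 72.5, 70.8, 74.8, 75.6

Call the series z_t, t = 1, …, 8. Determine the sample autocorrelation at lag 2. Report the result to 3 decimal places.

Mean z̄ = (69.4 + 67.6 + 64.1 + 70.8 + 72.5 + 70.8 + 74.8 + 75.6)/8 = 70.7000
Deviations from mean: -1.3000, -3.1000, -6.6000, 0.1000, 1.8000, 0.1000, 4.1000, 4.9000
Numerator Σ_{t=1}^{6}(z_t−z̄)(z_{t+2}−z̄) = 4.2700
Denominator Σ(z_t−z̄)² = 98.9400
r_2 = 4.2700 / 98.9400 = 0.043

0.043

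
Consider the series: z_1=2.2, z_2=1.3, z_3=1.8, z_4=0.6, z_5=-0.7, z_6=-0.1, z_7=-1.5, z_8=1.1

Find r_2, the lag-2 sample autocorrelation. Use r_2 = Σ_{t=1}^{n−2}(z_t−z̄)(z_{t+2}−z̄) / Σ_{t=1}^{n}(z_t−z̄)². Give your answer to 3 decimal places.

0.241

Mean z̄ = (2.2 + 1.3 + 1.8 + 0.6 − 0.7 − 0.1 − 1.5 + 1.1)/8 = 0.5875
Σ(z_t−z̄)(z_{t+2}−z̄) = (1.9552) + (0.0089) + (-1.5611) + (-0.0086) + (2.6877) + (-0.3523) = 2.7297
Denominator Σ(z_t−z̄)² = 11.3288
r_2 = 2.7297 / 11.3288 = 0.241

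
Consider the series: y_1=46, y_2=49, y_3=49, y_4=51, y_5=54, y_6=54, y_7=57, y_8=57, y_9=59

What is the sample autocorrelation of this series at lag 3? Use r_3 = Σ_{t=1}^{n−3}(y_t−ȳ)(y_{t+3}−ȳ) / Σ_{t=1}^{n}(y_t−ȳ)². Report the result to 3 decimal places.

0.051

Mean ȳ = (46 + 49 + 49 + 51 + 54 + 54 + 57 + 57 + 59)/9 = 52.8889
Σ(y_t−ȳ)(y_{t+3}−ȳ) = (13.0123) + (-4.3210) + (-4.3210) + (-7.7654) + (4.5679) + (6.7901) = 7.9630
Denominator Σ(y_t−ȳ)² = 154.8889
r_3 = 7.9630 / 154.8889 = 0.051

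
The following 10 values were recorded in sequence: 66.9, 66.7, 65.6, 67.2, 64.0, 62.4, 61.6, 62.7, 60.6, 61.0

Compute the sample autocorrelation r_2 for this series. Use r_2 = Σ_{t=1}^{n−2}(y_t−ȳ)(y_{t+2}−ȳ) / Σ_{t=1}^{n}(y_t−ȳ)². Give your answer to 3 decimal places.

Mean ȳ = (66.9 + 66.7 + 65.6 + 67.2 + 64.0 + 62.4 + 61.6 + 62.7 + 60.6 + 61.0)/10 = 63.8700
Numerator Σ_{t=1}^{8}(y_t−ȳ)(y_{t+2}−ȳ) = 22.2012
Denominator Σ(y_t−ȳ)² = 58.9010
r_2 = 22.2012 / 58.9010 = 0.377

0.377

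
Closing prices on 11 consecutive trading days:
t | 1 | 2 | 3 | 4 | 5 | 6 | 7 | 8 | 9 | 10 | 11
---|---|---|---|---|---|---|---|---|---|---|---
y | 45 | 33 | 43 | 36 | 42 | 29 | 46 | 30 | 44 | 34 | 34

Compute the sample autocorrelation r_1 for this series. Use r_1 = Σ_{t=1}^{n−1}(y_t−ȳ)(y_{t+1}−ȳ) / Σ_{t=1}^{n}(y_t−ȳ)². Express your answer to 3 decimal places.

Mean ȳ = (45 + 33 + 43 + 36 + 42 + 29 + 46 + 30 + 44 + 34 + 34)/11 = 37.8182
Numerator Σ_{t=1}^{10}(y_t−ȳ)(y_{t+1}−ȳ) = -306.9421
Denominator Σ(y_t−ȳ)² = 395.6364
r_1 = -306.9421 / 395.6364 = -0.776

-0.776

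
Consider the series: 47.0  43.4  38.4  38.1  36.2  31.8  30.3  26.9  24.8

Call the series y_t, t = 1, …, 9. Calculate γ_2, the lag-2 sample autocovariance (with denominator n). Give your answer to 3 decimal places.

14.353

Mean ȳ = (47.0 + 43.4 + 38.4 + 38.1 + 36.2 + 31.8 + 30.3 + 26.9 + 24.8)/9 = 35.2111
Σ_{t=1}^{7}(y_t−ȳ)(y_{t+2}−ȳ) = 129.1731
γ_2 = 129.1731 / 9 = 14.353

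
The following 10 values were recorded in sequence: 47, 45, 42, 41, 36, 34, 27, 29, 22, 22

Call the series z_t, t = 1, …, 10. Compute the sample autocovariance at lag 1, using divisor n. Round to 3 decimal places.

Mean z̄ = (47 + 45 + 42 + 41 + 36 + 34 + 27 + 29 + 22 + 22)/10 = 34.5000
Σ_{t=1}^{9}(z_t−z̄)(z_{t+1}−z̄) = 537.7500
γ_1 = 537.7500 / 10 = 53.775

53.775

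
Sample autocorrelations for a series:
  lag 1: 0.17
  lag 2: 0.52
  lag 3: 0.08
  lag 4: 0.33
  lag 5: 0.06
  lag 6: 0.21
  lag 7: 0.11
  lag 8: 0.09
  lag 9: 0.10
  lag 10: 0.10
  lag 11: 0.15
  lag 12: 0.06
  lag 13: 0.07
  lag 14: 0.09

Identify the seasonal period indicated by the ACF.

The largest autocorrelation is r_2 = 0.52, with weaker echoes at lags 4 (0.33) and 6 (0.21); the remaining lags stay at or below 0.17.
The dominant spike at lag 2 indicates a seasonal period of 2.

2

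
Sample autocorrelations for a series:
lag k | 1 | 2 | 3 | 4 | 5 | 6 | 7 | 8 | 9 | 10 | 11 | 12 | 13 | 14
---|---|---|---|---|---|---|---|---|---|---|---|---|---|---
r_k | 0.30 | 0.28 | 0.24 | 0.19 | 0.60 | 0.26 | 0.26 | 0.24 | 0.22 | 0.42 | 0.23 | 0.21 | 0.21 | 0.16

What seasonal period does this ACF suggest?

5

The largest autocorrelation is r_5 = 0.60, with a weaker echo at lag 10 (0.42); the remaining lags stay at or below 0.30. The elevated value at lag 1 (0.30), dropping to 0.28 at lag 2, reflects decaying short-term dependence rather than seasonality.
The dominant spike at lag 5 indicates a seasonal period of 5.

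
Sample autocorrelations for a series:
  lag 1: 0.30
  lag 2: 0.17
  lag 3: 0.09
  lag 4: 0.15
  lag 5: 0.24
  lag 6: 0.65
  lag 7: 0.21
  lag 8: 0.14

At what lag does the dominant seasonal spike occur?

The largest autocorrelation is r_6 = 0.65; the remaining lags stay at or below 0.30. The elevated value at lag 1 (0.30), dropping to 0.17 at lag 2, reflects decaying short-term dependence rather than seasonality.
The dominant spike at lag 6 indicates a seasonal period of 6.

6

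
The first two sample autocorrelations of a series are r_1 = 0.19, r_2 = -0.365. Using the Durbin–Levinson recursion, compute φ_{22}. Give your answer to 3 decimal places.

-0.416

φ_{22} = (r_2 − r_1²) / (1 − r_1²)
r_1² = (0.19)² = 0.0361
Numerator = -0.365 − 0.0361 = -0.4011; denominator = 1 − 0.0361 = 0.9639
φ_{22} = -0.4011 / 0.9639 = -0.416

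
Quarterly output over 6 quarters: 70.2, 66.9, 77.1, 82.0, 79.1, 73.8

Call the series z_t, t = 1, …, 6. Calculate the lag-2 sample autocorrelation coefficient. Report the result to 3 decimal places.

-0.407

Mean z̄ = (70.2 + 66.9 + 77.1 + 82.0 + 79.1 + 73.8)/6 = 74.8500
Σ(z_t−z̄)(z_{t+2}−z̄) = (-10.4625) + (-56.8425) + (9.5625) + (-7.5075) = -65.2500
Denominator Σ(z_t−z̄)² = 160.1750
r_2 = -65.2500 / 160.1750 = -0.407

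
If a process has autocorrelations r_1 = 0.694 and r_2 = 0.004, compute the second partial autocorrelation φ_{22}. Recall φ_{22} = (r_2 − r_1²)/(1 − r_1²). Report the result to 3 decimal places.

φ_{22} = (r_2 − r_1²) / (1 − r_1²)
r_1² = (0.694)² = 0.481636
Numerator = 0.004 − 0.4816 = -0.4776; denominator = 1 − 0.4816 = 0.5184
φ_{22} = -0.4776 / 0.5184 = -0.921

-0.921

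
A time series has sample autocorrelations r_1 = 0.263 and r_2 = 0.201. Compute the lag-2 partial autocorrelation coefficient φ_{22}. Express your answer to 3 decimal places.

φ_{22} = (r_2 − r_1²) / (1 − r_1²)
r_1² = (0.263)² = 0.069169
Numerator = 0.201 − 0.0692 = 0.1318; denominator = 1 − 0.0692 = 0.9308
φ_{22} = 0.1318 / 0.9308 = 0.142

0.142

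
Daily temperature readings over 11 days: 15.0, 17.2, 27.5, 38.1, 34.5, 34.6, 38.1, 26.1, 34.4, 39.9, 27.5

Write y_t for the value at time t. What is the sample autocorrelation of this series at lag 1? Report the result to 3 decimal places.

Mean ȳ = (15.0 + 17.2 + 27.5 + 38.1 + 34.5 + 34.6 + 38.1 + 26.1 + 34.4 + 39.9 + 27.5)/11 = 30.2636
Numerator Σ_{t=1}^{10}(y_t−ȳ)(y_{t+1}−ȳ) = 262.7723
Denominator Σ(y_t−ȳ)² = 705.7855
r_1 = 262.7723 / 705.7855 = 0.372

0.372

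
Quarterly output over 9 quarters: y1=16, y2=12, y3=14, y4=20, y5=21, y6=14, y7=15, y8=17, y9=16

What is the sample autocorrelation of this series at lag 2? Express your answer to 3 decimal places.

Mean ȳ = (16 + 12 + 14 + 20 + 21 + 14 + 15 + 17 + 16)/9 = 16.1111
Σ(y_t−ȳ)(y_{t+2}−ȳ) = (0.2346) + (-15.9877) + (-10.3210) + (-8.2099) + (-5.4321) + (-1.8765) + (0.1235) = -41.4691
Denominator Σ(y_t−ȳ)² = 66.8889
r_2 = -41.4691 / 66.8889 = -0.620

-0.620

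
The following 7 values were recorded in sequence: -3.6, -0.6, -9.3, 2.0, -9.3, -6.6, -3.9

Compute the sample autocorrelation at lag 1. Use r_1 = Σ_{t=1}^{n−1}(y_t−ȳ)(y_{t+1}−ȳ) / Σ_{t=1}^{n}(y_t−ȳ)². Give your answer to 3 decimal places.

Mean ȳ = (-3.6 − 0.6 − 9.3 + 2.0 − 9.3 − 6.6 − 3.9)/7 = -4.4714
Deviations from mean: 0.8714, 3.8714, -4.8286, 6.4714, -4.8286, -2.1286, 0.5714
Σ(y_t−ȳ)(y_{t+1}−ȳ) = (3.3737) + (-18.6935) + (-31.2478) + (-31.2478) + (10.2780) + (-1.2163) = -68.7537
Denominator Σ(y_t−ȳ)² = 109.1143
r_1 = -68.7537 / 109.1143 = -0.630

-0.630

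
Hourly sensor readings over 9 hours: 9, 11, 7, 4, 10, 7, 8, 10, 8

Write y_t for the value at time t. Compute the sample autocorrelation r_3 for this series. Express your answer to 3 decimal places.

Mean ȳ = (9 + 11 + 7 + 4 + 10 + 7 + 8 + 10 + 8)/9 = 8.2222
Numerator Σ_{t=1}^{6}(y_t−ȳ)(y_{t+3}−ȳ) = 7.5185
Denominator Σ(y_t−ȳ)² = 35.5556
r_3 = 7.5185 / 35.5556 = 0.211

0.211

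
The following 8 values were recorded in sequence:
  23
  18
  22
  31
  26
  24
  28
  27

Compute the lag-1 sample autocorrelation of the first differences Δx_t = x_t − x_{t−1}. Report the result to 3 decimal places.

-0.224

First differences Δx: -5, 4, 9, -5, -2, 4, -1
Mean of differences = 0.5714
Numerator Σ(Δx_t−Δx̄)(Δx_{t+1}−Δx̄) = -37.0408
Denominator Σ(Δx_t−Δx̄)² = 165.7143
r_1(Δx) = -37.0408 / 165.7143 = -0.224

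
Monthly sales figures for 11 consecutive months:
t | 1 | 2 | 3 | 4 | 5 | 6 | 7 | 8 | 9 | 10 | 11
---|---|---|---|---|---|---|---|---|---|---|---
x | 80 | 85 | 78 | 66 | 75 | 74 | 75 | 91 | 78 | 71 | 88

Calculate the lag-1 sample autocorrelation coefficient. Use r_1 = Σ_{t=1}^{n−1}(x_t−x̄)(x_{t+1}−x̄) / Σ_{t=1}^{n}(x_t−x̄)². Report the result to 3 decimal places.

Mean x̄ = (80 + 85 + 78 + 66 + 75 + 74 + 75 + 91 + 78 + 71 + 88)/11 = 78.2727
Numerator Σ_{t=1}^{10}(x_t−x̄)(x_{t+1}−x̄) = -32.6198
Denominator Σ(x_t−x̄)² = 548.1818
r_1 = -32.6198 / 548.1818 = -0.060

-0.060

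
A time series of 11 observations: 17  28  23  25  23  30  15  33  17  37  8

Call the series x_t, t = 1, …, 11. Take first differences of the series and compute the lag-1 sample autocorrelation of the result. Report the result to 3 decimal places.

-0.731

First differences Δx: 11, -5, 2, -2, 7, -15, 18, -16, 20, -29
Mean of differences = -0.9000
Numerator Σ(Δx_t−Δx̄)(Δx_{t+1}−Δx̄) = -1638.7100
Denominator Σ(Δx_t−Δx̄)² = 2240.9000
r_1(Δx) = -1638.7100 / 2240.9000 = -0.731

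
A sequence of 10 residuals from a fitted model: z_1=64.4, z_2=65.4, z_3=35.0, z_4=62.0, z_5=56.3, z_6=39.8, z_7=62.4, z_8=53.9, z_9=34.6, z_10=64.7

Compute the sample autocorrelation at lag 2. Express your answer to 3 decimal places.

Mean z̄ = (64.4 + 65.4 + 35.0 + 62.0 + 56.3 + 39.8 + 62.4 + 53.9 + 34.6 + 64.7)/10 = 53.8500
Numerator Σ_{t=1}^{8}(z_t−z̄)(z_{t+2}−z̄) = -409.2250
Denominator Σ(z_t−z̄)² = 1431.2450
r_2 = -409.2250 / 1431.2450 = -0.286

-0.286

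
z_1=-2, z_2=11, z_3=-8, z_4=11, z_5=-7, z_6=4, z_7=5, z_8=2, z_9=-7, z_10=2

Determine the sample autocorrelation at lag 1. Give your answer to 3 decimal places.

Mean z̄ = (-2 + 11 − 8 + 11 − 7 + 4 + 5 + 2 − 7 + 2)/10 = 1.1000
Numerator Σ_{t=1}^{9}(z_t−z̄)(z_{t+1}−z̄) = -314.3100
Denominator Σ(z_t−z̄)² = 444.9000
r_1 = -314.3100 / 444.9000 = -0.706

-0.706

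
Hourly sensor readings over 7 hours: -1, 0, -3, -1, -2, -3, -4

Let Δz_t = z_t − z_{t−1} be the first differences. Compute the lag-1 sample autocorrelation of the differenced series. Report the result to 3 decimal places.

-0.694

First differences Δz: 1, -3, 2, -1, -1, -1
Mean of differences = -0.5000
Numerator Σ(Δz_t−Δz̄)(Δz_{t+1}−Δz̄) = -10.7500
Denominator Σ(Δz_t−Δz̄)² = 15.5000
r_1(Δz) = -10.7500 / 15.5000 = -0.694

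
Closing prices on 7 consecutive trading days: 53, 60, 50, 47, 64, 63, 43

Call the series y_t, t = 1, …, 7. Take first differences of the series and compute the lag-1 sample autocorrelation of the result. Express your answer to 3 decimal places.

-0.103

First differences Δy: 7, -10, -3, 17, -1, -20
Mean of differences = -1.6667
Numerator Σ(Δy_t−Δȳ)(Δy_{t+1}−Δȳ) = -85.7778
Denominator Σ(Δy_t−Δȳ)² = 831.3333
r_1(Δy) = -85.7778 / 831.3333 = -0.103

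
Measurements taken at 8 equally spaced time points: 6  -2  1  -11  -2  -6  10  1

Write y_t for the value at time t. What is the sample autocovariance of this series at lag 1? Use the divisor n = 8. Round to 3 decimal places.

Mean ȳ = (6 − 2 + 1 − 11 − 2 − 6 + 10 + 1)/8 = -0.3750
Σ_{t=1}^{7}(y_t−ȳ)(y_{t+1}−ȳ) = -44.8906
γ_1 = -44.8906 / 8 = -5.611

-5.611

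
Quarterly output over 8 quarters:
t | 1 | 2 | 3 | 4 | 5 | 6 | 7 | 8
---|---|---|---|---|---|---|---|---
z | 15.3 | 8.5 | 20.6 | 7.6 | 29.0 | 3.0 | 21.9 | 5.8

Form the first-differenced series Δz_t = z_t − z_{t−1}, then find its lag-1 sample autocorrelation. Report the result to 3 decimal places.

-0.883

First differences Δz: -6.8, 12.1, -13.0, 21.4, -26.0, 18.9, -16.1
Mean of differences = -1.3571
Numerator Σ(Δz_t−Δz̄)(Δz_{t+1}−Δz̄) = -1853.5261
Denominator Σ(Δz_t−Δz̄)² = 2099.1371
r_1(Δz) = -1853.5261 / 2099.1371 = -0.883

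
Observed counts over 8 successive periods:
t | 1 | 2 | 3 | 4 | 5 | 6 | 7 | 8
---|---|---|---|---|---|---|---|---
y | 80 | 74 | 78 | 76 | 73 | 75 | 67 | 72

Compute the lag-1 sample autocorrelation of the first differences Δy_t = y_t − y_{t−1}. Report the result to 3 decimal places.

First differences Δy: -6, 4, -2, -3, 2, -8, 5
Mean of differences = -1.1429
Numerator Σ(Δy_t−Δȳ)(Δy_{t+1}−Δȳ) = -97.3061
Denominator Σ(Δy_t−Δȳ)² = 148.8571
r_1(Δy) = -97.3061 / 148.8571 = -0.654

-0.654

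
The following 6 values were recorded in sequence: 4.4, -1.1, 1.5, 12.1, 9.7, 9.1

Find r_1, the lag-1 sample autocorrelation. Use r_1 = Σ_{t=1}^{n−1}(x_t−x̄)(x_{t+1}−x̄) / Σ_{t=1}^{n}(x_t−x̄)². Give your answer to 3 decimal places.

Mean x̄ = (4.4 − 1.1 + 1.5 + 12.1 + 9.7 + 9.1)/6 = 5.9500
Deviations from mean: -1.5500, -7.0500, -4.4500, 6.1500, 3.7500, 3.1500
Σ(x_t−x̄)(x_{t+1}−x̄) = (10.9275) + (31.3725) + (-27.3675) + (23.0625) + (11.8125) = 49.8075
Denominator Σ(x_t−x̄)² = 133.7150
r_1 = 49.8075 / 133.7150 = 0.372

0.372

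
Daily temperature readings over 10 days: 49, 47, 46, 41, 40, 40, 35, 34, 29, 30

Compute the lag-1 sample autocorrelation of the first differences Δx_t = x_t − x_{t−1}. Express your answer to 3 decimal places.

-0.594

First differences Δx: -2, -1, -5, -1, 0, -5, -1, -5, 1
Mean of differences = -2.1111
Numerator Σ(Δx_t−Δx̄)(Δx_{t+1}−Δx̄) = -25.4568
Denominator Σ(Δx_t−Δx̄)² = 42.8889
r_1(Δx) = -25.4568 / 42.8889 = -0.594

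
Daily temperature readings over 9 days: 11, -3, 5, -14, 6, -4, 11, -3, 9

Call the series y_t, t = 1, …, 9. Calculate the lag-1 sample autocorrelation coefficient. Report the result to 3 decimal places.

-0.571

Mean ȳ = (11 − 3 + 5 − 14 + 6 − 4 + 11 − 3 + 9)/9 = 2.0000
Numerator Σ_{t=1}^{8}(y_t−ȳ)(y_{t+1}−ȳ) = -330.0000
Denominator Σ(y_t−ȳ)² = 578.0000
r_1 = -330.0000 / 578.0000 = -0.571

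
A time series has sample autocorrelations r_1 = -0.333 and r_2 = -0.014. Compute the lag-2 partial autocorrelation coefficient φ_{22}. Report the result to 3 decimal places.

-0.140

φ_{22} = (r_2 − r_1²) / (1 − r_1²)
r_1² = (-0.333)² = 0.110889
Numerator = -0.014 − 0.1109 = -0.1249; denominator = 1 − 0.1109 = 0.8891
φ_{22} = -0.1249 / 0.8891 = -0.140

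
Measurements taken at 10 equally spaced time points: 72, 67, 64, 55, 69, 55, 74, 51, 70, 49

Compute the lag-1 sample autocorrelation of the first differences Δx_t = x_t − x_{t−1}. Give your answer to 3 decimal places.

First differences Δx: -5, -3, -9, 14, -14, 19, -23, 19, -21
Mean of differences = -2.5556
Numerator Σ(Δx_t−Δx̄)(Δx_{t+1}−Δx̄) = -1817.8642
Denominator Σ(Δx_t−Δx̄)² = 2140.2222
r_1(Δx) = -1817.8642 / 2140.2222 = -0.849

-0.849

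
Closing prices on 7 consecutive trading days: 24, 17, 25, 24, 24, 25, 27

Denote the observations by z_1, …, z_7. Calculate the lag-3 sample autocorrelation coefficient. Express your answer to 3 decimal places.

0.013

Mean z̄ = (24 + 17 + 25 + 24 + 24 + 25 + 27)/7 = 23.7143
Σ(z_t−z̄)(z_{t+3}−z̄) = (0.0816) + (-1.9184) + (1.6531) + (0.9388) = 0.7551
Denominator Σ(z_t−z̄)² = 59.4286
r_3 = 0.7551 / 59.4286 = 0.013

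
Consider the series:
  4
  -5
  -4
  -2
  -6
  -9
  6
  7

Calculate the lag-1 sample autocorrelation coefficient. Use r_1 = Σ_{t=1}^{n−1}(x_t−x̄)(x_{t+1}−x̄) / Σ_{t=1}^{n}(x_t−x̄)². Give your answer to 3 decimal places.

0.151

Mean x̄ = (4 − 5 − 4 − 2 − 6 − 9 + 6 + 7)/8 = -1.1250
Deviations from mean: 5.1250, -3.8750, -2.8750, -0.8750, -4.8750, -7.8750, 7.1250, 8.1250
Σ(x_t−x̄)(x_{t+1}−x̄) = (-19.8594) + (11.1406) + (2.5156) + (4.2656) + (38.3906) + (-56.1094) + (57.8906) = 38.2344
Denominator Σ(x_t−x̄)² = 252.8750
r_1 = 38.2344 / 252.8750 = 0.151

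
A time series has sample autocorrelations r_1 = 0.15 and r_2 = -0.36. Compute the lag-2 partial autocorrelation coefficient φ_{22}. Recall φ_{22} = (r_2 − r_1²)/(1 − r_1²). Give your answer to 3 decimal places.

φ_{22} = (r_2 − r_1²) / (1 − r_1²)
r_1² = (0.15)² = 0.0225
Numerator = -0.36 − 0.0225 = -0.3825; denominator = 1 − 0.0225 = 0.9775
φ_{22} = -0.3825 / 0.9775 = -0.391

-0.391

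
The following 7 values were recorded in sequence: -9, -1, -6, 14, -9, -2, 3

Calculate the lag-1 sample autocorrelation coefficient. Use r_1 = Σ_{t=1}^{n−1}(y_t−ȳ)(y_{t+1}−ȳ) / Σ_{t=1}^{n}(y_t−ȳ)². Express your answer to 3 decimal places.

-0.485

Mean ȳ = (-9 − 1 − 6 + 14 − 9 − 2 + 3)/7 = -1.4286
Deviations from mean: -7.5714, 0.4286, -4.5714, 15.4286, -7.5714, -0.5714, 4.4286
Σ(y_t−ȳ)(y_{t+1}−ȳ) = (-3.2449) + (-1.9592) + (-70.5306) + (-116.8163) + (4.3265) + (-2.5306) = -190.7551
Denominator Σ(y_t−ȳ)² = 393.7143
r_1 = -190.7551 / 393.7143 = -0.485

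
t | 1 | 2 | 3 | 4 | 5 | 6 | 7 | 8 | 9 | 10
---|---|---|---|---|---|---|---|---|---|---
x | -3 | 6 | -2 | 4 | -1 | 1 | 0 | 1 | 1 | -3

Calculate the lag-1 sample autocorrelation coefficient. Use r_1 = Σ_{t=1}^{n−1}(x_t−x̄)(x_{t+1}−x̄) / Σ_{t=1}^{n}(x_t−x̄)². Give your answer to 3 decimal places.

Mean x̄ = (-3 + 6 − 2 + 4 − 1 + 1 + 0 + 1 + 1 − 3)/10 = 0.4000
Numerator Σ_{t=1}^{9}(x_t−x̄)(x_{t+1}−x̄) = -49.1600
Denominator Σ(x_t−x̄)² = 76.4000
r_1 = -49.1600 / 76.4000 = -0.643

-0.643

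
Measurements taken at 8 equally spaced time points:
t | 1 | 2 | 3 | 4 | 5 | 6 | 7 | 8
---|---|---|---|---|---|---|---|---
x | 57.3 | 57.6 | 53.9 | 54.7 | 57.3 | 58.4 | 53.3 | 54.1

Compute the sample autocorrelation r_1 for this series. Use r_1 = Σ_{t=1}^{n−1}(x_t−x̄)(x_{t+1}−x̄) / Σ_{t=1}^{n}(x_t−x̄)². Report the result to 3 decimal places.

Mean x̄ = (57.3 + 57.6 + 53.9 + 54.7 + 57.3 + 58.4 + 53.3 + 54.1)/8 = 55.8250
Deviations from mean: 1.4750, 1.7750, -1.9250, -1.1250, 1.4750, 2.5750, -2.5250, -1.7250
Numerator Σ_{t=1}^{7}(x_t−x̄)(x_{t+1}−x̄) = 1.3594
Denominator Σ(x_t−x̄)² = 28.4550
r_1 = 1.3594 / 28.4550 = 0.048

0.048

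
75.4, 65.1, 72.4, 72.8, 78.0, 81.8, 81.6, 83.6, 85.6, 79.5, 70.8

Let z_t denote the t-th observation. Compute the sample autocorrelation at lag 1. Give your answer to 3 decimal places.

0.536

Mean z̄ = (75.4 + 65.1 + 72.4 + 72.8 + 78.0 + 81.8 + 81.6 + 83.6 + 85.6 + 79.5 + 70.8)/11 = 76.9636
Numerator Σ_{t=1}^{10}(z_t−z̄)(z_{t+1}−z̄) = 209.1678
Denominator Σ(z_t−z̄)² = 390.3655
r_1 = 209.1678 / 390.3655 = 0.536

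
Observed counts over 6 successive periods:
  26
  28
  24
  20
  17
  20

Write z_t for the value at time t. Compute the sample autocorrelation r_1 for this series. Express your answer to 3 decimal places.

Mean z̄ = (26 + 28 + 24 + 20 + 17 + 20)/6 = 22.5000
Σ(z_t−z̄)(z_{t+1}−z̄) = (19.2500) + (8.2500) + (-3.7500) + (13.7500) + (13.7500) = 51.2500
Denominator Σ(z_t−z̄)² = 87.5000
r_1 = 51.2500 / 87.5000 = 0.586

0.586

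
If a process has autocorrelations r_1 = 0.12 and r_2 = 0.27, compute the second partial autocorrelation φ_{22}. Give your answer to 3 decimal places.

0.259

φ_{22} = (r_2 − r_1²) / (1 − r_1²)
r_1² = (0.12)² = 0.0144
Numerator = 0.27 − 0.0144 = 0.2556; denominator = 1 − 0.0144 = 0.9856
φ_{22} = 0.2556 / 0.9856 = 0.259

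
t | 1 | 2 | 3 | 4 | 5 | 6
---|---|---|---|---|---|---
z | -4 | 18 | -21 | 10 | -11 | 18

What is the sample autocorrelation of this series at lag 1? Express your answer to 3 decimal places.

-0.736

Mean z̄ = (-4 + 18 − 21 + 10 − 11 + 18)/6 = 1.6667
Σ(z_t−z̄)(z_{t+1}−z̄) = (-92.5556) + (-370.2222) + (-188.8889) + (-105.5556) + (-206.8889) = -964.1111
Denominator Σ(z_t−z̄)² = 1309.3333
r_1 = -964.1111 / 1309.3333 = -0.736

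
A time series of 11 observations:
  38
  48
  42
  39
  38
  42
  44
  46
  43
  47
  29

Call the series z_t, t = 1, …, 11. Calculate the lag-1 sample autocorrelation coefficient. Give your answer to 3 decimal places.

-0.188

Mean z̄ = (38 + 48 + 42 + 39 + 38 + 42 + 44 + 46 + 43 + 47 + 29)/11 = 41.4545
Numerator Σ_{t=1}^{10}(z_t−z̄)(z_{t+1}−z̄) = -54.2975
Denominator Σ(z_t−z̄)² = 288.7273
r_1 = -54.2975 / 288.7273 = -0.188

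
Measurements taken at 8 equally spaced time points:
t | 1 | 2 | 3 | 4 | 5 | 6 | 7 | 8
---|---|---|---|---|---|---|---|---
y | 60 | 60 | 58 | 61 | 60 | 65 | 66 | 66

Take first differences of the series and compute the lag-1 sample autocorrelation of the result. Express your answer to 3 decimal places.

-0.427

First differences Δy: 0, -2, 3, -1, 5, 1, 0
Mean of differences = 0.8571
Numerator Σ(Δy_t−Δȳ)(Δy_{t+1}−Δȳ) = -14.8776
Denominator Σ(Δy_t−Δȳ)² = 34.8571
r_1(Δy) = -14.8776 / 34.8571 = -0.427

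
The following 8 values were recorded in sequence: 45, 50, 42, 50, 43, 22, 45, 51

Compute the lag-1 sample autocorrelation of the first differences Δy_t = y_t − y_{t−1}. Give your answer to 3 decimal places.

First differences Δy: 5, -8, 8, -7, -21, 23, 6
Mean of differences = 0.8571
Numerator Σ(Δy_t−Δȳ)(Δy_{t+1}−Δȳ) = -354.4490
Denominator Σ(Δy_t−Δȳ)² = 1202.8571
r_1(Δy) = -354.4490 / 1202.8571 = -0.295

-0.295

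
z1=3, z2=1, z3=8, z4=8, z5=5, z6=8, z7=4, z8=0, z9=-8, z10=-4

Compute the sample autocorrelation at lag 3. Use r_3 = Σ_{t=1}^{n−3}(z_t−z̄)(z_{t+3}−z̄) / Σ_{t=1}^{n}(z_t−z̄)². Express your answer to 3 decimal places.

-0.139

Mean z̄ = (3 + 1 + 8 + 8 + 5 + 8 + 4 + 0 − 8 − 4)/10 = 2.5000
Numerator Σ_{t=1}^{7}(z_t−z̄)(z_{t+3}−z̄) = -36.2500
Denominator Σ(z_t−z̄)² = 260.5000
r_3 = -36.2500 / 260.5000 = -0.139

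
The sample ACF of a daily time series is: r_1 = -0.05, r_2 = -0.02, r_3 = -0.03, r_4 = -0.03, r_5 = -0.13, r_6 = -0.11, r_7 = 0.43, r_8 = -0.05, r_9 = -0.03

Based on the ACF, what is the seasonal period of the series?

The largest autocorrelation is r_7 = 0.43; the remaining lags stay at or below -0.02.
The dominant spike at lag 7 indicates a seasonal period of 7.

7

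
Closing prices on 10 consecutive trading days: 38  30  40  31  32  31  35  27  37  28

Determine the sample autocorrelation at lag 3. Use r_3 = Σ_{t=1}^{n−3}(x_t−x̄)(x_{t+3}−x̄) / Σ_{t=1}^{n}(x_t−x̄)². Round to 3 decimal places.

-0.216

Mean x̄ = (38 + 30 + 40 + 31 + 32 + 31 + 35 + 27 + 37 + 28)/10 = 32.9000
Numerator Σ_{t=1}^{7}(x_t−x̄)(x_{t+3}−x̄) = -37.3300
Denominator Σ(x_t−x̄)² = 172.9000
r_3 = -37.3300 / 172.9000 = -0.216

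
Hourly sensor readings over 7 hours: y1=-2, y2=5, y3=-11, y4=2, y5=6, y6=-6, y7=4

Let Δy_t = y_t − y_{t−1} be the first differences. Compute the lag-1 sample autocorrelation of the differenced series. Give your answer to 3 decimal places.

-0.585

First differences Δy: 7, -16, 13, 4, -12, 10
Mean of differences = 1.0000
Numerator Σ(Δy_t−Δȳ)(Δy_{t+1}−Δȳ) = -426.0000
Denominator Σ(Δy_t−Δȳ)² = 728.0000
r_1(Δy) = -426.0000 / 728.0000 = -0.585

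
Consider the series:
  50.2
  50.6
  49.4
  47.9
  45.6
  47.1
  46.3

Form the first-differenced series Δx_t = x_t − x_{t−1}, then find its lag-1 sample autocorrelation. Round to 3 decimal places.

-0.271

First differences Δx: 0.4, -1.2, -1.5, -2.3, 1.5, -0.8
Mean of differences = -0.6500
Numerator Σ(Δx_t−Δx̄)(Δx_{t+1}−Δx̄) = -2.5775
Denominator Σ(Δx_t−Δx̄)² = 9.4950
r_1(Δx) = -2.5775 / 9.4950 = -0.271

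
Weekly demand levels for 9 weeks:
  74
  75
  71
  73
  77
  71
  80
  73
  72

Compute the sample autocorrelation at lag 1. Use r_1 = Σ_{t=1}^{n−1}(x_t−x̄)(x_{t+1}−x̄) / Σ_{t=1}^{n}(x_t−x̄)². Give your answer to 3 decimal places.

-0.486

Mean x̄ = (74 + 75 + 71 + 73 + 77 + 71 + 80 + 73 + 72)/9 = 74.0000
Numerator Σ_{t=1}^{8}(x_t−x̄)(x_{t+1}−x̄) = -34.0000
Denominator Σ(x_t−x̄)² = 70.0000
r_1 = -34.0000 / 70.0000 = -0.486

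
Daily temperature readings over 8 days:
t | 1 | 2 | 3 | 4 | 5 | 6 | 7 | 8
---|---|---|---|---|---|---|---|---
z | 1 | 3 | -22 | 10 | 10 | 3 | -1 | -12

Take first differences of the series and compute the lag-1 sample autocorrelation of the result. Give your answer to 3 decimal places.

First differences Δz: 2, -25, 32, 0, -7, -4, -11
Mean of differences = -1.8571
Numerator Σ(Δz_t−Δz̄)(Δz_{t+1}−Δz̄) = -788.8776
Denominator Σ(Δz_t−Δz̄)² = 1814.8571
r_1(Δz) = -788.8776 / 1814.8571 = -0.435

-0.435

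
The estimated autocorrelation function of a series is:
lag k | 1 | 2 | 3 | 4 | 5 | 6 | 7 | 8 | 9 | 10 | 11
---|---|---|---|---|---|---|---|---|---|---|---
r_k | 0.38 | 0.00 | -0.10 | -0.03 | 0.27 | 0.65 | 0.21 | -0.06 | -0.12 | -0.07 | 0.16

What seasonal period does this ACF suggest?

6

The largest autocorrelation is r_6 = 0.65; the remaining lags stay at or below 0.38. The elevated value at lag 1 (0.38), dropping to 0.00 at lag 2, reflects decaying short-term dependence rather than seasonality.
The dominant spike at lag 6 indicates a seasonal period of 6.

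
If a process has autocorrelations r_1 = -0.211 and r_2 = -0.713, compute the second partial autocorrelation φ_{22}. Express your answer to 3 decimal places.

-0.793

φ_{22} = (r_2 − r_1²) / (1 − r_1²)
r_1² = (-0.211)² = 0.044521
Numerator = -0.713 − 0.0445 = -0.7575; denominator = 1 − 0.0445 = 0.9555
φ_{22} = -0.7575 / 0.9555 = -0.793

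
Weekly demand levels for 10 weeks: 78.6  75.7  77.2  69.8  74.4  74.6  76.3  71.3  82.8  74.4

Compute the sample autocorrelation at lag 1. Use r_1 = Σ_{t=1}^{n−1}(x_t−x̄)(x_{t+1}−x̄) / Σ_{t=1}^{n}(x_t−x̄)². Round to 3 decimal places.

Mean x̄ = (78.6 + 75.7 + 77.2 + 69.8 + 74.4 + 74.6 + 76.3 + 71.3 + 82.8 + 74.4)/10 = 75.5100
Numerator Σ_{t=1}^{9}(x_t−x̄)(x_{t+1}−x̄) = -44.2211
Denominator Σ(x_t−x̄)² = 119.8290
r_1 = -44.2211 / 119.8290 = -0.369

-0.369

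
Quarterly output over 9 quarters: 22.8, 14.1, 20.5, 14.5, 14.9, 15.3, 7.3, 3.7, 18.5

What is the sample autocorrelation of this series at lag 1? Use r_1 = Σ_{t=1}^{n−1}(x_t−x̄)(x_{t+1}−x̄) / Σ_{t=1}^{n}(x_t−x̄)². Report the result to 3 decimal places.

Mean x̄ = (22.8 + 14.1 + 20.5 + 14.5 + 14.9 + 15.3 + 7.3 + 3.7 + 18.5)/9 = 14.6222
Numerator Σ_{t=1}^{8}(x_t−x̄)(x_{t+1}−x̄) = 24.7540
Denominator Σ(x_t−x̄)² = 290.1956
r_1 = 24.7540 / 290.1956 = 0.085

0.085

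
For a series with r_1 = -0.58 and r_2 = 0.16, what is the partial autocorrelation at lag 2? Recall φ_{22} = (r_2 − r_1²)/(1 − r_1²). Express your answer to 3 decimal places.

φ_{22} = (r_2 − r_1²) / (1 − r_1²)
r_1² = (-0.58)² = 0.3364
Numerator = 0.16 − 0.3364 = -0.1764; denominator = 1 − 0.3364 = 0.6636
φ_{22} = -0.1764 / 0.6636 = -0.266

-0.266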